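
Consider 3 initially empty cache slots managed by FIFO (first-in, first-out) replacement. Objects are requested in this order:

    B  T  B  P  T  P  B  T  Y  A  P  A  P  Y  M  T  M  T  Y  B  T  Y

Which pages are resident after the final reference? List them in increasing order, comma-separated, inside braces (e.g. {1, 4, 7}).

B: miss, frames (B)
T: miss, frames (B T)
B: hit
P: miss, frames (B T P)
T: hit
P: hit
B: hit
T: hit
Y: miss, evict B, frames (T P Y)
A: miss, evict T, frames (P Y A)
P: hit
A: hit
P: hit
Y: hit
M: miss, evict P, frames (Y A M)
T: miss, evict Y, frames (A M T)
M: hit
T: hit
Y: miss, evict A, frames (M T Y)
B: miss, evict M, frames (T Y B)
T: hit
Y: hit

{B, T, Y}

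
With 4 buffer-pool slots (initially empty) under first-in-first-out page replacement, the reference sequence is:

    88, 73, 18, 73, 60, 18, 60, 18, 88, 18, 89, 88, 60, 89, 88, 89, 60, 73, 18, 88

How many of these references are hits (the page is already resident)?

88 → miss, frames (88)
73 → miss, frames (88 73)
18 → miss, frames (88 73 18)
73 → hit
60 → miss, frames (88 73 18 60)
18 → hit
60 → hit
18 → hit
88 → hit
18 → hit
89 → miss, evict 88, frames (73 18 60 89)
88 → miss, evict 73, frames (18 60 89 88)
60 → hit
89 → hit
88 → hit
89 → hit
60 → hit
73 → miss, evict 18, frames (60 89 88 73)
18 → miss, evict 60, frames (89 88 73 18)
88 → hit
Hits: 12.

12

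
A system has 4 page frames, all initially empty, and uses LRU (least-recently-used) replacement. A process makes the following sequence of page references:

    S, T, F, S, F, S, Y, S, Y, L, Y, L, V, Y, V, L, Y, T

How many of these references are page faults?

S -> fault, frames (S)
T -> fault, frames (S T)
F -> fault, frames (S T F)
S -> hit
F -> hit
S -> hit
Y -> fault, frames (T F S Y)
S -> hit
Y -> hit
L -> fault, evict T, frames (F S Y L)
Y -> hit
L -> hit
V -> fault, evict F, frames (S Y L V)
Y -> hit
V -> hit
L -> hit
Y -> hit
T -> fault, evict S, frames (V L Y T)
Page faults: 7.

7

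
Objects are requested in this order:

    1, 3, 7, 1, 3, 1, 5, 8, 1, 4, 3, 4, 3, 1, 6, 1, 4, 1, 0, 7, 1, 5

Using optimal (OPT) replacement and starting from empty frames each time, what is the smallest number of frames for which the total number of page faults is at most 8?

f=1: 22 faults
f=2: 14 faults
f=3: 10 faults
f=4: 9 faults
f=5: 8 faults
f=6: 8 faults
f=7: 8 faults
f=8: 8 faults
Smallest f with faults ≤ 8 is 5.

5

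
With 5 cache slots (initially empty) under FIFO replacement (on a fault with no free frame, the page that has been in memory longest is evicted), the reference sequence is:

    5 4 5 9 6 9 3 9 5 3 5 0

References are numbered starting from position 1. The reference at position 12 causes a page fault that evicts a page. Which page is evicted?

5

pos 1: 5: miss, frames {5}
pos 2: 4: miss, frames {5,4}
pos 3: 5: hit
pos 4: 9: miss, frames {5,4,9}
pos 5: 6: miss, frames {5,4,9,6}
pos 6: 9: hit
pos 7: 3: miss, frames {5,4,9,6,3}
pos 8: 9: hit
pos 9: 5: hit
pos 10: 3: hit
pos 11: 5: hit
pos 12: 0: miss, evict 5, frames {4,9,6,3,0}
At position 12, page 5 is evicted.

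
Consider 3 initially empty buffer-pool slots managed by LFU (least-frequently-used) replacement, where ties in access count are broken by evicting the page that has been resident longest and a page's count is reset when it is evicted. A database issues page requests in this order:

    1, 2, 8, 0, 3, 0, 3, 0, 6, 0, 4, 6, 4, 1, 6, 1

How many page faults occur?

12

1 → fault, frames {1}
2 → fault, frames {1,2}
8 → fault, frames {1,2,8}
0 → fault, evict 1, frames {2,8,0}
3 → fault, evict 2, frames {8,0,3}
0 → hit
3 → hit
0 → hit
6 → fault, evict 8, frames {0,3,6}
0 → hit
4 → fault, evict 6, frames {0,3,4}
6 → fault, evict 4, frames {0,3,6}
4 → fault, evict 6, frames {0,3,4}
1 → fault, evict 4, frames {0,3,1}
6 → fault, evict 1, frames {0,3,6}
1 → fault, evict 6, frames {0,3,1}
Page faults: 12.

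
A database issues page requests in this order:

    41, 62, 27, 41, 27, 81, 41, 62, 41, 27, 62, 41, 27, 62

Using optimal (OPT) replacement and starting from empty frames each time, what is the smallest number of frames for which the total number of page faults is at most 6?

3

f=1: 14 faults
f=2: 8 faults
f=3: 5 faults
f=4: 4 faults
Smallest f with faults ≤ 6 is 3.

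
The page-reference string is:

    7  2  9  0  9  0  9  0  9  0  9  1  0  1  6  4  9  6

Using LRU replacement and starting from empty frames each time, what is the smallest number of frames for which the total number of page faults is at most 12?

2

f=1: 18 faults
f=2: 10 faults
f=3: 8 faults
f=4: 8 faults
f=5: 7 faults
f=6: 7 faults
f=7: 7 faults
Smallest f with faults ≤ 12 is 2.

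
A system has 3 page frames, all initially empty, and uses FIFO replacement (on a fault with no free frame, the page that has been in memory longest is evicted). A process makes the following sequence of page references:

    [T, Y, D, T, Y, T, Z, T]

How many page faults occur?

T: fault, frames [T]
Y: fault, frames [T, Y]
D: fault, frames [T, Y, D]
T: hit
Y: hit
T: hit
Z: fault, evict T, frames [Y, D, Z]
T: fault, evict Y, frames [D, Z, T]
Page faults: 5.

5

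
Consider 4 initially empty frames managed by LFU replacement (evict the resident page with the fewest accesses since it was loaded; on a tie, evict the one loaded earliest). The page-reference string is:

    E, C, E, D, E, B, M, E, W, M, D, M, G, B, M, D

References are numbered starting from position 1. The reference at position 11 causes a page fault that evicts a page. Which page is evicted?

B

pos 1: E: fault, frames [E]
pos 2: C: fault, frames [E, C]
pos 3: E: hit
pos 4: D: fault, frames [E, C, D]
pos 5: E: hit
pos 6: B: fault, frames [E, C, D, B]
pos 7: M: fault, evict C, frames [E, D, B, M]
pos 8: E: hit
pos 9: W: fault, evict D, frames [E, B, M, W]
pos 10: M: hit
pos 11: D: fault, evict B, frames [E, M, W, D]
At position 11, page B is evicted.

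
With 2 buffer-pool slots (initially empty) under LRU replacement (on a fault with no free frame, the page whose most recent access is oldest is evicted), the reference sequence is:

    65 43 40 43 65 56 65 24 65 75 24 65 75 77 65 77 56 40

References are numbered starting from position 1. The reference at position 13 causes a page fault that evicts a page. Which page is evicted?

pos 1: 65: miss, frames [65]
pos 2: 43: miss, frames [65, 43]
pos 3: 40: miss, evict 65, frames [43, 40]
pos 4: 43: hit
pos 5: 65: miss, evict 40, frames [43, 65]
pos 6: 56: miss, evict 43, frames [65, 56]
pos 7: 65: hit
pos 8: 24: miss, evict 56, frames [65, 24]
pos 9: 65: hit
pos 10: 75: miss, evict 24, frames [65, 75]
pos 11: 24: miss, evict 65, frames [75, 24]
pos 12: 65: miss, evict 75, frames [24, 65]
pos 13: 75: miss, evict 24, frames [65, 75]
At position 13, page 24 is evicted.

24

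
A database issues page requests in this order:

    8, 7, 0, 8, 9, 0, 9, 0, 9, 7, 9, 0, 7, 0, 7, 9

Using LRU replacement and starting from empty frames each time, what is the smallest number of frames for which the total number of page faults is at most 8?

3

f=1: 16 faults
f=2: 10 faults
f=3: 5 faults
f=4: 4 faults
Smallest f with faults ≤ 8 is 3.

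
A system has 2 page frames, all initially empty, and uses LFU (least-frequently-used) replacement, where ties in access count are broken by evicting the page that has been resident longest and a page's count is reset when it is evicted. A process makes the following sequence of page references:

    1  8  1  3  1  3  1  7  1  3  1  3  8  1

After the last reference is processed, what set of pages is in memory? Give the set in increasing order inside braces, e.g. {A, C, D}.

{1, 8}

1: miss, frames (1)
8: miss, frames (1 8)
1: hit
3: miss, evict 8, frames (1 3)
1: hit
3: hit
1: hit
7: miss, evict 3, frames (1 7)
1: hit
3: miss, evict 7, frames (1 3)
1: hit
3: hit
8: miss, evict 3, frames (1 8)
1: hit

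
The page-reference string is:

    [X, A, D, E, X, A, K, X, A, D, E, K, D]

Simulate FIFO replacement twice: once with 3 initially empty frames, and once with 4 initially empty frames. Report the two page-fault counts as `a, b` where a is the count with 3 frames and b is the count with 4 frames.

9, 10

3 frames: F F F F F F F . . F F . . → 9 faults.
4 frames: F F F F . . F F F F F F . → 10 faults.
10 > 9: adding a frame increased faults — Belady's anomaly.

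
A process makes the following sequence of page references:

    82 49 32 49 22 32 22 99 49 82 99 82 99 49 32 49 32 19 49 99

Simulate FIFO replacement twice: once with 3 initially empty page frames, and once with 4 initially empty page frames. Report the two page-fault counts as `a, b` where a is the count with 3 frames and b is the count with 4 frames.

3 frames: F F F . F . . F F F . . . . F . . F F F → 11 faults.
4 frames: F F F . F . . F . F . . . F F . . F . F → 10 faults.
10 < 11: adding a frame reduced faults, as is typical.

11, 10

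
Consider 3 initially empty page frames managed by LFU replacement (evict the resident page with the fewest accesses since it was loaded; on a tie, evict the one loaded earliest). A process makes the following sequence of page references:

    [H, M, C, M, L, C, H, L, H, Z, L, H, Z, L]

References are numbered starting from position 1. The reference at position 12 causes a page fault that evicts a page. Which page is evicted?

pos 1: H → miss, frames [H]
pos 2: M → miss, frames [H, M]
pos 3: C → miss, frames [H, M, C]
pos 4: M → hit
pos 5: L → miss, evict H, frames [M, C, L]
pos 6: C → hit
pos 7: H → miss, evict L, frames [M, C, H]
pos 8: L → miss, evict H, frames [M, C, L]
pos 9: H → miss, evict L, frames [M, C, H]
pos 10: Z → miss, evict H, frames [M, C, Z]
pos 11: L → miss, evict Z, frames [M, C, L]
pos 12: H → miss, evict L, frames [M, C, H]
At position 12, page L is evicted.

L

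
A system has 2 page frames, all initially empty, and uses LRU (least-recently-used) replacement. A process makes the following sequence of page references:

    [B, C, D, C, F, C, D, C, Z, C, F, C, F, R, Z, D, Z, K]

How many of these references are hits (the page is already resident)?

7

B: fault, frames [B]
C: fault, frames [B, C]
D: fault, evict B, frames [C, D]
C: hit
F: fault, evict D, frames [C, F]
C: hit
D: fault, evict F, frames [C, D]
C: hit
Z: fault, evict D, frames [C, Z]
C: hit
F: fault, evict Z, frames [C, F]
C: hit
F: hit
R: fault, evict C, frames [F, R]
Z: fault, evict F, frames [R, Z]
D: fault, evict R, frames [Z, D]
Z: hit
K: fault, evict D, frames [Z, K]
Hits: 7.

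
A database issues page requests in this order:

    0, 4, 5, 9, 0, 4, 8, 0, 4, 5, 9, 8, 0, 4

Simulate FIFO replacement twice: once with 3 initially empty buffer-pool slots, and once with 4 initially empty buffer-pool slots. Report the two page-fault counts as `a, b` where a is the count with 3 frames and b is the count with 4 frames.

11, 12

3 frames: F F F F F F F . . F F . F F → 11 faults.
4 frames: F F F F . . F F F F F F F F → 12 faults.
12 > 11: adding a frame increased faults — Belady's anomaly.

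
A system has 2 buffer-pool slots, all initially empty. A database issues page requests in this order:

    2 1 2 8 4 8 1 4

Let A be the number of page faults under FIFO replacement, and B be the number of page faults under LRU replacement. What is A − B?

Under FIFO: F F . F F . F . → 5 faults.
Under LRU: F F . F F . F F → 6 faults.
A − B = 5 − 6 = -1.

-1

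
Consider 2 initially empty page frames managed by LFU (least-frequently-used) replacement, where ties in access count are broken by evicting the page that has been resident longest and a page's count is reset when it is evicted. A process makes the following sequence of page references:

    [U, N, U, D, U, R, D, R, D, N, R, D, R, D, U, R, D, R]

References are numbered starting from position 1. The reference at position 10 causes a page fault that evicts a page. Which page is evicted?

pos 1: U -> miss, frames [U]
pos 2: N -> miss, frames [U, N]
pos 3: U -> hit
pos 4: D -> miss, evict N, frames [U, D]
pos 5: U -> hit
pos 6: R -> miss, evict D, frames [U, R]
pos 7: D -> miss, evict R, frames [U, D]
pos 8: R -> miss, evict D, frames [U, R]
pos 9: D -> miss, evict R, frames [U, D]
pos 10: N -> miss, evict D, frames [U, N]
At position 10, page D is evicted.

D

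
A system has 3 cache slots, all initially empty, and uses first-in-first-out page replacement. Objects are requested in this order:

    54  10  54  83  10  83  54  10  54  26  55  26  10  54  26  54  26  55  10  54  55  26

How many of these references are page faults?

54 → miss, frames (54)
10 → miss, frames (54 10)
54 → hit
83 → miss, frames (54 10 83)
10 → hit
83 → hit
54 → hit
10 → hit
54 → hit
26 → miss, evict 54, frames (10 83 26)
55 → miss, evict 10, frames (83 26 55)
26 → hit
10 → miss, evict 83, frames (26 55 10)
54 → miss, evict 26, frames (55 10 54)
26 → miss, evict 55, frames (10 54 26)
54 → hit
26 → hit
55 → miss, evict 10, frames (54 26 55)
10 → miss, evict 54, frames (26 55 10)
54 → miss, evict 26, frames (55 10 54)
55 → hit
26 → miss, evict 55, frames (10 54 26)
Page faults: 12.

12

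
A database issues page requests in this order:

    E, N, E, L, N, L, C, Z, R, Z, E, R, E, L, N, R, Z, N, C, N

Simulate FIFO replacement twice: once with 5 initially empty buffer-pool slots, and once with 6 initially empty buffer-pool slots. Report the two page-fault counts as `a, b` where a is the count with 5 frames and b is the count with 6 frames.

5 frames: F F . F . . F F F . F . . . F . . . . . → 8 faults.
6 frames: F F . F . . F F F . . . . . . . . . . . → 6 faults.
6 < 8: adding a frame reduced faults, as is typical.

8, 6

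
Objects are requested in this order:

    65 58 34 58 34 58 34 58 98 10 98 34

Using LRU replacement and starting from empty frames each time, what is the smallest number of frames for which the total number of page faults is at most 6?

2

f=1: 12 faults
f=2: 6 faults
f=3: 6 faults
f=4: 5 faults
f=5: 5 faults
Smallest f with faults ≤ 6 is 2.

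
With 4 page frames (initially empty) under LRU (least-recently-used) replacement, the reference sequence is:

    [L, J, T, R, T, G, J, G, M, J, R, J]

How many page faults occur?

L → fault, frames [L]
J → fault, frames [L, J]
T → fault, frames [L, J, T]
R → fault, frames [L, J, T, R]
T → hit
G → fault, evict L, frames [J, R, T, G]
J → hit
G → hit
M → fault, evict R, frames [T, J, G, M]
J → hit
R → fault, evict T, frames [G, M, J, R]
J → hit
Page faults: 7.

7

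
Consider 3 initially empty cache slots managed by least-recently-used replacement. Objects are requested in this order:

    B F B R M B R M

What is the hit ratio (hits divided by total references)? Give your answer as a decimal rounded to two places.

0.50

B: miss, frames [B]
F: miss, frames [B, F]
B: hit
R: miss, frames [F, B, R]
M: miss, evict F, frames [B, R, M]
B: hit
R: hit
M: hit
Hits: 4 of 8 references → 4/8 = 0.5000.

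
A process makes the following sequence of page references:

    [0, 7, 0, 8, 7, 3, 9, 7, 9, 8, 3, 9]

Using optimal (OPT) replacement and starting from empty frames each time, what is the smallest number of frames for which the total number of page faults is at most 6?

3

f=1: 12 faults
f=2: 7 faults
f=3: 6 faults
f=4: 5 faults
f=5: 5 faults
Smallest f with faults ≤ 6 is 3.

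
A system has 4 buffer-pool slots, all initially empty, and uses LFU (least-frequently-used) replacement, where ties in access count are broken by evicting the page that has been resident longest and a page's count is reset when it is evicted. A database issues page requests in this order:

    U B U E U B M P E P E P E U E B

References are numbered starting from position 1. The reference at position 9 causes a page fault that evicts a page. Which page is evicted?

pos 1: U: miss, frames [U]
pos 2: B: miss, frames [U, B]
pos 3: U: hit
pos 4: E: miss, frames [U, B, E]
pos 5: U: hit
pos 6: B: hit
pos 7: M: miss, frames [U, B, E, M]
pos 8: P: miss, evict E, frames [U, B, M, P]
pos 9: E: miss, evict M, frames [U, B, P, E]
At position 9, page M is evicted.

M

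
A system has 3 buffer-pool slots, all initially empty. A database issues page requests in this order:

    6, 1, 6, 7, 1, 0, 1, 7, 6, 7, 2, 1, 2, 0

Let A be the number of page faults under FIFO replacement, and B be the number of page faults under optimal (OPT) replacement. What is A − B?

Under FIFO: F F . F . F . . F . F F . F → 8 faults.
Under OPT: F F . F . F . . F . F . . F → 7 faults.
A − B = 8 − 7 = 1.

1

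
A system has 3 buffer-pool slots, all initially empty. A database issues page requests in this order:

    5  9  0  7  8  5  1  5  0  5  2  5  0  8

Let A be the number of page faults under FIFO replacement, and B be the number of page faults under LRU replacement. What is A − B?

1

Under FIFO: F F F F F F F . F . F F . F → 11 faults.
Under LRU: F F F F F F F . F . F . . F → 10 faults.
A − B = 11 − 10 = 1.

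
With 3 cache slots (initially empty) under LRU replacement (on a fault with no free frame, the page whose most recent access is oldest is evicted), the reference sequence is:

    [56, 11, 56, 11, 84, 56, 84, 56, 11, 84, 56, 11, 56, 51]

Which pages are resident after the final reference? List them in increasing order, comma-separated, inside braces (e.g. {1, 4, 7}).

{11, 51, 56}

56 → fault, frames [56]
11 → fault, frames [56, 11]
56 → hit
11 → hit
84 → fault, frames [56, 11, 84]
56 → hit
84 → hit
56 → hit
11 → hit
84 → hit
56 → hit
11 → hit
56 → hit
51 → fault, evict 84, frames [11, 56, 51]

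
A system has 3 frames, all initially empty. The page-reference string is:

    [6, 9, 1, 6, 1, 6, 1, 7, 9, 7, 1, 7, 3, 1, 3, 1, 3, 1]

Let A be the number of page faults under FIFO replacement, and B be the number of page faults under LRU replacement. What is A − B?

-1

Under FIFO: F F F . . . . F . . . . F . . . . . → 5 faults.
Under LRU: F F F . . . . F F . . . F . . . . . → 6 faults.
A − B = 5 − 6 = -1.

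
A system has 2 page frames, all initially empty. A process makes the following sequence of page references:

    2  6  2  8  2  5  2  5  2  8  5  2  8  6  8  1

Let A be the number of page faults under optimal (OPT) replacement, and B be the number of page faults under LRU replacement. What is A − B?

Under OPT: F F . F . F . . . F . F . F . F → 8 faults.
Under LRU: F F . F . F . . . F F F F F . F → 10 faults.
A − B = 8 − 10 = -2.

-2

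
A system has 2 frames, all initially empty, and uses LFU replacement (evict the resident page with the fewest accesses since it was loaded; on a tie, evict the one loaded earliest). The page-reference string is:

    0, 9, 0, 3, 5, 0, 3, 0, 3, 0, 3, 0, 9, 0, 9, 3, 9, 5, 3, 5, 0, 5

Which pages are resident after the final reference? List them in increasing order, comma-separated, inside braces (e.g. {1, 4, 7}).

{0, 5}

0 -> miss, frames (0)
9 -> miss, frames (0 9)
0 -> hit
3 -> miss, evict 9, frames (0 3)
5 -> miss, evict 3, frames (0 5)
0 -> hit
3 -> miss, evict 5, frames (0 3)
0 -> hit
3 -> hit
0 -> hit
3 -> hit
0 -> hit
9 -> miss, evict 3, frames (0 9)
0 -> hit
9 -> hit
3 -> miss, evict 9, frames (0 3)
9 -> miss, evict 3, frames (0 9)
5 -> miss, evict 9, frames (0 5)
3 -> miss, evict 5, frames (0 3)
5 -> miss, evict 3, frames (0 5)
0 -> hit
5 -> hit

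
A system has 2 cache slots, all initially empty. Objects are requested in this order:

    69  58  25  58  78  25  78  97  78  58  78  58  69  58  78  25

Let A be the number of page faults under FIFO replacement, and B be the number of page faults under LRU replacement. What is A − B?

1

Under FIFO: F F F . F . . F . F F . F F F F → 11 faults.
Under LRU: F F F . F F . F . F . . F . F F → 10 faults.
A − B = 11 − 10 = 1.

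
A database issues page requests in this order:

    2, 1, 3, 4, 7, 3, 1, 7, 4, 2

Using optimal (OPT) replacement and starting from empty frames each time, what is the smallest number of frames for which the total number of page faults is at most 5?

5

f=1: 10 faults
f=2: 8 faults
f=3: 7 faults
f=4: 6 faults
f=5: 5 faults
Smallest f with faults ≤ 5 is 5.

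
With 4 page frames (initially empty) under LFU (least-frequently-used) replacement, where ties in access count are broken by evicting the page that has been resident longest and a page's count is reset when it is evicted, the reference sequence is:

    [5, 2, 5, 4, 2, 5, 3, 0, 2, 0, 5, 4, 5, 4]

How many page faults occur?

5 → fault, frames (5)
2 → fault, frames (5 2)
5 → hit
4 → fault, frames (5 2 4)
2 → hit
5 → hit
3 → fault, frames (5 2 4 3)
0 → fault, evict 4, frames (5 2 3 0)
2 → hit
0 → hit
5 → hit
4 → fault, evict 3, frames (5 2 0 4)
5 → hit
4 → hit
Page faults: 6.

6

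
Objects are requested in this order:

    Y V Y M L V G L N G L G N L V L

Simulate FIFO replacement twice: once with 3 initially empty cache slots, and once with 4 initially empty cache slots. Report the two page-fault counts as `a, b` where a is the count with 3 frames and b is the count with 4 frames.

3 frames: F F . F F . F . F . . . . . F F → 8 faults.
4 frames: F F . F F . F . F . . . . . F . → 7 faults.
7 < 8: adding a frame reduced faults, as is typical.

8, 7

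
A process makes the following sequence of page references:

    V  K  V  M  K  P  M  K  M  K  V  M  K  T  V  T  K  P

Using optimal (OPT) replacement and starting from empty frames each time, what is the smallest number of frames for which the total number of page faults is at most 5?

4

f=1: 18 faults
f=2: 10 faults
f=3: 7 faults
f=4: 5 faults
f=5: 5 faults
Smallest f with faults ≤ 5 is 4.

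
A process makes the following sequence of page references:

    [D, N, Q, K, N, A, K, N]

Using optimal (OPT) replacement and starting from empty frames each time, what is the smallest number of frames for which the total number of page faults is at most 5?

3

f=1: 8 faults
f=2: 6 faults
f=3: 5 faults
f=4: 5 faults
f=5: 5 faults
Smallest f with faults ≤ 5 is 3.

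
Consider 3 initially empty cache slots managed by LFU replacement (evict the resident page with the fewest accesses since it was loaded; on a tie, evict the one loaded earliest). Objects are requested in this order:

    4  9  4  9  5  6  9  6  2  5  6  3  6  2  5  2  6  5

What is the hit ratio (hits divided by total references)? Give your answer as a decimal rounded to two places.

4 → miss, frames {4}
9 → miss, frames {4,9}
4 → hit
9 → hit
5 → miss, frames {4,9,5}
6 → miss, evict 5, frames {4,9,6}
9 → hit
6 → hit
2 → miss, evict 4, frames {9,6,2}
5 → miss, evict 2, frames {9,6,5}
6 → hit
3 → miss, evict 5, frames {9,6,3}
6 → hit
2 → miss, evict 3, frames {9,6,2}
5 → miss, evict 2, frames {9,6,5}
2 → miss, evict 5, frames {9,6,2}
6 → hit
5 → miss, evict 2, frames {9,6,5}
Hits: 7 of 18 references → 7/18 = 0.3889.

0.39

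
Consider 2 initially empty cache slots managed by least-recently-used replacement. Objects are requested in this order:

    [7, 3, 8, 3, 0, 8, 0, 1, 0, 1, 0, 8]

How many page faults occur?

7 -> miss, frames [7]
3 -> miss, frames [7, 3]
8 -> miss, evict 7, frames [3, 8]
3 -> hit
0 -> miss, evict 8, frames [3, 0]
8 -> miss, evict 3, frames [0, 8]
0 -> hit
1 -> miss, evict 8, frames [0, 1]
0 -> hit
1 -> hit
0 -> hit
8 -> miss, evict 1, frames [0, 8]
Page faults: 7.

7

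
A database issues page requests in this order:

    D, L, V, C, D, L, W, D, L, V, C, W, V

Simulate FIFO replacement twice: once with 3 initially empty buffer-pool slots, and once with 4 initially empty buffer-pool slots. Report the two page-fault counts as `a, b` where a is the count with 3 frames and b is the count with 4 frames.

3 frames: F F F F F F F . . F F . . → 9 faults.
4 frames: F F F F . . F F F F F F . → 10 faults.
10 > 9: adding a frame increased faults — Belady's anomaly.

9, 10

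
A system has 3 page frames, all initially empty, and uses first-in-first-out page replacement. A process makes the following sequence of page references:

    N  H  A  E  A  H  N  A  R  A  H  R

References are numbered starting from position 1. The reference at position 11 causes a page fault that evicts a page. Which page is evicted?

N

pos 1: N → miss, frames (N)
pos 2: H → miss, frames (N H)
pos 3: A → miss, frames (N H A)
pos 4: E → miss, evict N, frames (H A E)
pos 5: A → hit
pos 6: H → hit
pos 7: N → miss, evict H, frames (A E N)
pos 8: A → hit
pos 9: R → miss, evict A, frames (E N R)
pos 10: A → miss, evict E, frames (N R A)
pos 11: H → miss, evict N, frames (R A H)
At position 11, page N is evicted.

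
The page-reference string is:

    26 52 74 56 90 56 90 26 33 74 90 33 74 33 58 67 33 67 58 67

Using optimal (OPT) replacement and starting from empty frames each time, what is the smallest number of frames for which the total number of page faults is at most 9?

f=1: 20 faults
f=2: 12 faults
f=3: 9 faults
f=4: 8 faults
f=5: 8 faults
f=6: 8 faults
f=7: 8 faults
f=8: 8 faults
Smallest f with faults ≤ 9 is 3.

3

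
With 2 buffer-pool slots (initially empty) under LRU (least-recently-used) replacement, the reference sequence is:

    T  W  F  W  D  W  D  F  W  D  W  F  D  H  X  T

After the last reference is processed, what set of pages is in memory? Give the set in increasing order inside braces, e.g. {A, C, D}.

T → miss, frames [T]
W → miss, frames [T, W]
F → miss, evict T, frames [W, F]
W → hit
D → miss, evict F, frames [W, D]
W → hit
D → hit
F → miss, evict W, frames [D, F]
W → miss, evict D, frames [F, W]
D → miss, evict F, frames [W, D]
W → hit
F → miss, evict D, frames [W, F]
D → miss, evict W, frames [F, D]
H → miss, evict F, frames [D, H]
X → miss, evict D, frames [H, X]
T → miss, evict H, frames [X, T]

{T, X}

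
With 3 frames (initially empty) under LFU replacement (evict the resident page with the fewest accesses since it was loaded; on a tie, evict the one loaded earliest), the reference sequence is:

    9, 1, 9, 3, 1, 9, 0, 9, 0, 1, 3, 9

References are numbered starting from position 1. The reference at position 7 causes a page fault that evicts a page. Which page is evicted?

pos 1: 9 -> fault, frames [9]
pos 2: 1 -> fault, frames [9, 1]
pos 3: 9 -> hit
pos 4: 3 -> fault, frames [9, 1, 3]
pos 5: 1 -> hit
pos 6: 9 -> hit
pos 7: 0 -> fault, evict 3, frames [9, 1, 0]
At position 7, page 3 is evicted.

3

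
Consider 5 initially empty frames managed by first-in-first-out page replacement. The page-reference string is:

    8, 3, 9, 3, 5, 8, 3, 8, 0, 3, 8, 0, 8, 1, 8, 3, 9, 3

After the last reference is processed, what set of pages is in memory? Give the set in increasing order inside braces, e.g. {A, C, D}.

{0, 1, 3, 8, 9}

8 → fault, frames {8}
3 → fault, frames {8,3}
9 → fault, frames {8,3,9}
3 → hit
5 → fault, frames {8,3,9,5}
8 → hit
3 → hit
8 → hit
0 → fault, frames {8,3,9,5,0}
3 → hit
8 → hit
0 → hit
8 → hit
1 → fault, evict 8, frames {3,9,5,0,1}
8 → fault, evict 3, frames {9,5,0,1,8}
3 → fault, evict 9, frames {5,0,1,8,3}
9 → fault, evict 5, frames {0,1,8,3,9}
3 → hit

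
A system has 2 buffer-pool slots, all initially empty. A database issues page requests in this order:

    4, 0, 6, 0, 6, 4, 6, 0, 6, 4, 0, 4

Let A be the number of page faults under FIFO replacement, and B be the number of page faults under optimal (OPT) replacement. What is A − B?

Under FIFO: F F F . . F . F F F F . → 8 faults.
Under OPT: F F F . . F . F . F . . → 6 faults.
A − B = 8 − 6 = 2.

2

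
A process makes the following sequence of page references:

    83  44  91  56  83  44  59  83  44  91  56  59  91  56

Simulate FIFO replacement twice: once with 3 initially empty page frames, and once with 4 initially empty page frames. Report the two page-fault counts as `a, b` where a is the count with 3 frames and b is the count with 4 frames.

9, 10

3 frames: F F F F F F F . . F F . . . → 9 faults.
4 frames: F F F F . . F F F F F F . . → 10 faults.
10 > 9: adding a frame increased faults — Belady's anomaly.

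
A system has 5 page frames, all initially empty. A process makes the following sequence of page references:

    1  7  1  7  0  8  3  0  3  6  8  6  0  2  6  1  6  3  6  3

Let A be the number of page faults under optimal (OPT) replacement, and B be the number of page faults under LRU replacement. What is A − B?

-2

Under OPT: F F . . F F F . . F . . . F . . . . . . → 7 faults.
Under LRU: F F . . F F F . . F . . . F . F . F . . → 9 faults.
A − B = 7 − 9 = -2.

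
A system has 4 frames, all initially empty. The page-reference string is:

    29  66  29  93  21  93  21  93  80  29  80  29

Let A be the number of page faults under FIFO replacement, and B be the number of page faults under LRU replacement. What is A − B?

Under FIFO: F F . F F . . . F F . . → 6 faults.
Under LRU: F F . F F . . . F . . . → 5 faults.
A − B = 6 − 5 = 1.

1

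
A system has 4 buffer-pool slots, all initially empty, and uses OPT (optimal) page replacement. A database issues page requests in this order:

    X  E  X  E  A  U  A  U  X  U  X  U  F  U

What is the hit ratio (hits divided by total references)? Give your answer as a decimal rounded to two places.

X: miss, frames [X]
E: miss, frames [X, E]
X: hit
E: hit
A: miss, frames [X, E, A]
U: miss, frames [X, E, A, U]
A: hit
U: hit
X: hit
U: hit
X: hit
U: hit
F: miss, evict A, frames [X, E, U, F]
U: hit
Hits: 9 of 14 references → 9/14 = 0.6429.

0.64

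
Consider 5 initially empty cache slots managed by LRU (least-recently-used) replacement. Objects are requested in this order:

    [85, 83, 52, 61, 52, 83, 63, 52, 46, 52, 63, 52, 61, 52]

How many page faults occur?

85: miss, frames {85}
83: miss, frames {85,83}
52: miss, frames {85,83,52}
61: miss, frames {85,83,52,61}
52: hit
83: hit
63: miss, frames {85,61,52,83,63}
52: hit
46: miss, evict 85, frames {61,83,63,52,46}
52: hit
63: hit
52: hit
61: hit
52: hit
Page faults: 6.

6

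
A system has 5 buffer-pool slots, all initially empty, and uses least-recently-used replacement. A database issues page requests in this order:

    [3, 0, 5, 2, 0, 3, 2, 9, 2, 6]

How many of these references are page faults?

3 → miss, frames {3}
0 → miss, frames {3,0}
5 → miss, frames {3,0,5}
2 → miss, frames {3,0,5,2}
0 → hit
3 → hit
2 → hit
9 → miss, frames {5,0,3,2,9}
2 → hit
6 → miss, evict 5, frames {0,3,9,2,6}
Page faults: 6.

6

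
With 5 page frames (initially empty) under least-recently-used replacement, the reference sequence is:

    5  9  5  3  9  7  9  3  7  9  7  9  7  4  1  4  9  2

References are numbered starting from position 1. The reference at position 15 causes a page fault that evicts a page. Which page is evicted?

5

pos 1: 5: fault, frames [5]
pos 2: 9: fault, frames [5, 9]
pos 3: 5: hit
pos 4: 3: fault, frames [9, 5, 3]
pos 5: 9: hit
pos 6: 7: fault, frames [5, 3, 9, 7]
pos 7: 9: hit
pos 8: 3: hit
pos 9: 7: hit
pos 10: 9: hit
pos 11: 7: hit
pos 12: 9: hit
pos 13: 7: hit
pos 14: 4: fault, frames [5, 3, 9, 7, 4]
pos 15: 1: fault, evict 5, frames [3, 9, 7, 4, 1]
At position 15, page 5 is evicted.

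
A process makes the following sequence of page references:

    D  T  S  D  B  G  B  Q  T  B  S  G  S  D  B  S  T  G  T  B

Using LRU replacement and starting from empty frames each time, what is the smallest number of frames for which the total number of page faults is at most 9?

f=1: 20 faults
f=2: 17 faults
f=3: 14 faults
f=4: 12 faults
f=5: 9 faults
f=6: 6 faults
Smallest f with faults ≤ 9 is 5.

5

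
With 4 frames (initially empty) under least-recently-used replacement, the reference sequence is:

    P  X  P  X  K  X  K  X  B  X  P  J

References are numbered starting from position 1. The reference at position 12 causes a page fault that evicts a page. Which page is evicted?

pos 1: P -> fault, frames [P]
pos 2: X -> fault, frames [P, X]
pos 3: P -> hit
pos 4: X -> hit
pos 5: K -> fault, frames [P, X, K]
pos 6: X -> hit
pos 7: K -> hit
pos 8: X -> hit
pos 9: B -> fault, frames [P, K, X, B]
pos 10: X -> hit
pos 11: P -> hit
pos 12: J -> fault, evict K, frames [B, X, P, J]
At position 12, page K is evicted.

K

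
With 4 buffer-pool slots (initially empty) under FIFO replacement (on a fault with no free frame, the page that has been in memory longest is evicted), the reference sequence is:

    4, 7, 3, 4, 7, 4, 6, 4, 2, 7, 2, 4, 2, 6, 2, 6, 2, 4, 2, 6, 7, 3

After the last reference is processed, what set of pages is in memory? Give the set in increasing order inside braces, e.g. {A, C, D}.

{2, 3, 4, 7}

4 → fault, frames [4]
7 → fault, frames [4, 7]
3 → fault, frames [4, 7, 3]
4 → hit
7 → hit
4 → hit
6 → fault, frames [4, 7, 3, 6]
4 → hit
2 → fault, evict 4, frames [7, 3, 6, 2]
7 → hit
2 → hit
4 → fault, evict 7, frames [3, 6, 2, 4]
2 → hit
6 → hit
2 → hit
6 → hit
2 → hit
4 → hit
2 → hit
6 → hit
7 → fault, evict 3, frames [6, 2, 4, 7]
3 → fault, evict 6, frames [2, 4, 7, 3]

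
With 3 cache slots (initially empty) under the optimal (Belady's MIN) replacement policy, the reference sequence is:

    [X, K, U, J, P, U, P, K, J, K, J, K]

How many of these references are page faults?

6

X → fault, frames {X}
K → fault, frames {X,K}
U → fault, frames {X,K,U}
J → fault, evict X, frames {K,U,J}
P → fault, evict J, frames {K,U,P}
U → hit
P → hit
K → hit
J → fault, evict P, frames {K,U,J}
K → hit
J → hit
K → hit
Page faults: 6.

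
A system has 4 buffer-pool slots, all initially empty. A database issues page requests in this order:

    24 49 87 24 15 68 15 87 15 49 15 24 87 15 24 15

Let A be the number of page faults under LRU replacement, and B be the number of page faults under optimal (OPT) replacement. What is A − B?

Under LRU: F F F . F F . . . F . F . . . . → 7 faults.
Under OPT: F F F . F F . . . . . F . . . . → 6 faults.
A − B = 7 − 6 = 1.

1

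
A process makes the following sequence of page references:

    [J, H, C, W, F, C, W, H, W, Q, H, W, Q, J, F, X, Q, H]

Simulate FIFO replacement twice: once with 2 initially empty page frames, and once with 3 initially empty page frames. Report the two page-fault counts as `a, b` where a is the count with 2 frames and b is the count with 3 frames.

2 frames: F F F F F F F F . F . F . F F F F F → 15 faults.
3 frames: F F F F F . . F . F . F . F F F F F → 13 faults.
13 < 15: adding a frame reduced faults, as is typical.

15, 13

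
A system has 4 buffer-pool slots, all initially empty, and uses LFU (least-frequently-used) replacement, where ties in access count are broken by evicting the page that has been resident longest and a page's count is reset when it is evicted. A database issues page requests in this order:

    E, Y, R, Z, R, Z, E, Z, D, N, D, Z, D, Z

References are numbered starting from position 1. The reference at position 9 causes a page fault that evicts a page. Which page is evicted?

Y

pos 1: E -> miss, frames {E}
pos 2: Y -> miss, frames {E,Y}
pos 3: R -> miss, frames {E,Y,R}
pos 4: Z -> miss, frames {E,Y,R,Z}
pos 5: R -> hit
pos 6: Z -> hit
pos 7: E -> hit
pos 8: Z -> hit
pos 9: D -> miss, evict Y, frames {E,R,Z,D}
At position 9, page Y is evicted.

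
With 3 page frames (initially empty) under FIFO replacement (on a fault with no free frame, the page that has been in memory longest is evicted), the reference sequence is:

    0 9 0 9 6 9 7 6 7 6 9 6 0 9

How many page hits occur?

8

0 -> fault, frames (0)
9 -> fault, frames (0 9)
0 -> hit
9 -> hit
6 -> fault, frames (0 9 6)
9 -> hit
7 -> fault, evict 0, frames (9 6 7)
6 -> hit
7 -> hit
6 -> hit
9 -> hit
6 -> hit
0 -> fault, evict 9, frames (6 7 0)
9 -> fault, evict 6, frames (7 0 9)
Hits: 8.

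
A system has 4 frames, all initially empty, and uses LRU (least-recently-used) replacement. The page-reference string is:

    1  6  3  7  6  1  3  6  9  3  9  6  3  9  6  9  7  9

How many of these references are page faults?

1 → fault, frames (1)
6 → fault, frames (1 6)
3 → fault, frames (1 6 3)
7 → fault, frames (1 6 3 7)
6 → hit
1 → hit
3 → hit
6 → hit
9 → fault, evict 7, frames (1 3 6 9)
3 → hit
9 → hit
6 → hit
3 → hit
9 → hit
6 → hit
9 → hit
7 → fault, evict 1, frames (3 6 9 7)
9 → hit
Page faults: 6.

6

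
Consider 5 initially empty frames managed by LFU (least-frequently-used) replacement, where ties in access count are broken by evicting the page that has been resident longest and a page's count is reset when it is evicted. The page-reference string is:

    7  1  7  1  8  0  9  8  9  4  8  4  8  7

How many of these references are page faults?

6

7: fault, frames (7)
1: fault, frames (7 1)
7: hit
1: hit
8: fault, frames (7 1 8)
0: fault, frames (7 1 8 0)
9: fault, frames (7 1 8 0 9)
8: hit
9: hit
4: fault, evict 0, frames (7 1 8 9 4)
8: hit
4: hit
8: hit
7: hit
Page faults: 6.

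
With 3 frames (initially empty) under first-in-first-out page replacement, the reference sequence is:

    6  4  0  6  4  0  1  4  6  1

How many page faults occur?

6: miss, frames [6]
4: miss, frames [6, 4]
0: miss, frames [6, 4, 0]
6: hit
4: hit
0: hit
1: miss, evict 6, frames [4, 0, 1]
4: hit
6: miss, evict 4, frames [0, 1, 6]
1: hit
Page faults: 5.

5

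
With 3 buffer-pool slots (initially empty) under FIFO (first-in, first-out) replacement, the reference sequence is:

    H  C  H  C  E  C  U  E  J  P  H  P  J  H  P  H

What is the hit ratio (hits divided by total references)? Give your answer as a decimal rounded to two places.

0.56

H: fault, frames {H}
C: fault, frames {H,C}
H: hit
C: hit
E: fault, frames {H,C,E}
C: hit
U: fault, evict H, frames {C,E,U}
E: hit
J: fault, evict C, frames {E,U,J}
P: fault, evict E, frames {U,J,P}
H: fault, evict U, frames {J,P,H}
P: hit
J: hit
H: hit
P: hit
H: hit
Hits: 9 of 16 references → 9/16 = 0.5625.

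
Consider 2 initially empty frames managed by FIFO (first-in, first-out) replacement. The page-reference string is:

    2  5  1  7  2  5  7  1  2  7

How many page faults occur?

10

2 -> fault, frames {2}
5 -> fault, frames {2,5}
1 -> fault, evict 2, frames {5,1}
7 -> fault, evict 5, frames {1,7}
2 -> fault, evict 1, frames {7,2}
5 -> fault, evict 7, frames {2,5}
7 -> fault, evict 2, frames {5,7}
1 -> fault, evict 5, frames {7,1}
2 -> fault, evict 7, frames {1,2}
7 -> fault, evict 1, frames {2,7}
Page faults: 10.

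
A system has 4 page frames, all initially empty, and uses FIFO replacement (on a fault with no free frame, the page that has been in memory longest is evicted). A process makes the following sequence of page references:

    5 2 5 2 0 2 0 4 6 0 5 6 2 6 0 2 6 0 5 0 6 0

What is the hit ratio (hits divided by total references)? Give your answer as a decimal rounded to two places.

5 -> fault, frames [5]
2 -> fault, frames [5, 2]
5 -> hit
2 -> hit
0 -> fault, frames [5, 2, 0]
2 -> hit
0 -> hit
4 -> fault, frames [5, 2, 0, 4]
6 -> fault, evict 5, frames [2, 0, 4, 6]
0 -> hit
5 -> fault, evict 2, frames [0, 4, 6, 5]
6 -> hit
2 -> fault, evict 0, frames [4, 6, 5, 2]
6 -> hit
0 -> fault, evict 4, frames [6, 5, 2, 0]
2 -> hit
6 -> hit
0 -> hit
5 -> hit
0 -> hit
6 -> hit
0 -> hit
Hits: 14 of 22 references → 14/22 = 0.6364.

0.64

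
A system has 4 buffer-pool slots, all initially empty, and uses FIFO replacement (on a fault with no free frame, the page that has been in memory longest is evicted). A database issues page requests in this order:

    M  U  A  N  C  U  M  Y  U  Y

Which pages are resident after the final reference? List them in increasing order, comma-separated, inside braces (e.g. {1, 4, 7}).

M: miss, frames {M}
U: miss, frames {M,U}
A: miss, frames {M,U,A}
N: miss, frames {M,U,A,N}
C: miss, evict M, frames {U,A,N,C}
U: hit
M: miss, evict U, frames {A,N,C,M}
Y: miss, evict A, frames {N,C,M,Y}
U: miss, evict N, frames {C,M,Y,U}
Y: hit

{C, M, U, Y}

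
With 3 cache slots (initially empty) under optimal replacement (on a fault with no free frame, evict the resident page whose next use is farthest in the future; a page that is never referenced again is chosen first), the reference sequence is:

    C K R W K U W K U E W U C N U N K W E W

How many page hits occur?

C: miss, frames {C}
K: miss, frames {C,K}
R: miss, frames {C,K,R}
W: miss, evict R, frames {C,K,W}
K: hit
U: miss, evict C, frames {K,W,U}
W: hit
K: hit
U: hit
E: miss, evict K, frames {W,U,E}
W: hit
U: hit
C: miss, evict E, frames {W,U,C}
N: miss, evict C, frames {W,U,N}
U: hit
N: hit
K: miss, evict N, frames {W,U,K}
W: hit
E: miss, evict K, frames {W,U,E}
W: hit
Hits: 10.

10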